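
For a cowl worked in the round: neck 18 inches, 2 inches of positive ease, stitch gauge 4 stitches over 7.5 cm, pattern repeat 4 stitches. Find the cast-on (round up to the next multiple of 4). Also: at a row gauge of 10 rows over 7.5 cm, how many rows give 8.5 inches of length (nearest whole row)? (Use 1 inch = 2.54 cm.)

Cast on 28 stitches; work 29 rows.

Finished = 18 + 2 = 20 inches.
20 inches × 2.54 = 50.80 cm.
4/7.5 = 0.533 sts per cm; 50.80 × 0.533 = 27.09 sts.
Next multiple of 4 → 28.
8.5 inches = 21.59 cm; × 1.333 = 28.79 → 29 rows.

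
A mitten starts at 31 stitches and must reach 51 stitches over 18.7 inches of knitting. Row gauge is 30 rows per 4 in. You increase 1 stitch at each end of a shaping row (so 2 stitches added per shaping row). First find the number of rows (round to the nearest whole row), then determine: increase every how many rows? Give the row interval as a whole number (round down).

Increase every 14th row.

Rows = 18.7 × 7.5 = 140.2 → 140 rows.
Stitches to add: 20 → 10 shaping rows (at 2 st each).
140 / 10 = 14.00 → every 14 rows.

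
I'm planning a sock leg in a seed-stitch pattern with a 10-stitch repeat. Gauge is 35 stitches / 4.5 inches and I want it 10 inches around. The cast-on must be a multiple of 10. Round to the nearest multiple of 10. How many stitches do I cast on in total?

35 / 4.5 = 7.778 sts per inch.
10 × 7.778 = 77.78 sts.
Nearest multiple of 10: 80.

80 stitches.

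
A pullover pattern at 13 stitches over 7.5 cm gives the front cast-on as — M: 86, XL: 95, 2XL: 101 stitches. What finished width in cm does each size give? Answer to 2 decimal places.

13/7.5 = 1.733 sts per cm.
M: 86 / 1.733 = 49.615 → 49.62 cm.
XL: 95 / 1.733 = 54.808 → 54.81 cm.
2XL: 101 / 1.733 = 58.269 → 58.27 cm.

M 49.62 cm; XL 54.81 cm; 2XL 58.27 cm.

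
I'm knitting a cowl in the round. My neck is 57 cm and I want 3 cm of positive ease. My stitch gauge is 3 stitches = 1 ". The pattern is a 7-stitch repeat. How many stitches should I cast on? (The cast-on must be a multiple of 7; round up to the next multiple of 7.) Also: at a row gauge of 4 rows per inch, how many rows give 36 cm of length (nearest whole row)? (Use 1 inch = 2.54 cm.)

Cast on 77 stitches; work 57 rows.

Finished = 57 + 3 = 60 cm.
60 cm × 1/2.54 = 23.62 inches.
3/1 = 3 sts per in; 23.62 × 3 = 70.87 sts.
Next multiple of 7 → 77.
36 cm = 14.17 inches; × 4 = 56.69 → 57 rows.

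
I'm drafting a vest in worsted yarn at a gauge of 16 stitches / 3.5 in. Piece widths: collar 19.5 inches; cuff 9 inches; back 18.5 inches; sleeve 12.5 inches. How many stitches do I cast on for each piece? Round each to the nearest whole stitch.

Rate = 16/3.5 = 4.571 sts per in.
collar: 19.5 × 4.571 = 89.14 → 89.
cuff: 9 × 4.571 = 41.14 → 41.
back: 18.5 × 4.571 = 84.57 → 85.
sleeve: 12.5 × 4.571 = 57.14 → 57.

collar 89; cuff 41; back 85; sleeve 57.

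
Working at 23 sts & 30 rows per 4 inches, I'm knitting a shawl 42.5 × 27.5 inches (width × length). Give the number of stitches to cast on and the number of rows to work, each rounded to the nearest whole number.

Cast on 244 stitches and work 206 rows.

Stitch gauge = 23/4 = 5.75 sts/in; 42.5 × 5.75 = 244.38 → 244 sts.
Row gauge = 30/4 = 7.5 rows/in; 27.5 × 7.5 = 206.25 → 206 rows.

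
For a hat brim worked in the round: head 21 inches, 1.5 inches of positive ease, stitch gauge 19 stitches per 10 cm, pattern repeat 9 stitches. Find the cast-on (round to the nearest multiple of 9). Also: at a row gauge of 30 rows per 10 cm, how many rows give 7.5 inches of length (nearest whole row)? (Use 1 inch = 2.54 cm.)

Finished = 21 + 1.5 = 22.5 inches.
22.5 inches × 2.54 = 57.15 cm.
19/10 = 1.9 sts per cm; 57.15 × 1.9 = 108.58 sts.
Nearest multiple of 9 → 108.
7.5 inches = 19.05 cm; × 3 = 57.15 → 57 rows.

Cast on 108 stitches; work 57 rows.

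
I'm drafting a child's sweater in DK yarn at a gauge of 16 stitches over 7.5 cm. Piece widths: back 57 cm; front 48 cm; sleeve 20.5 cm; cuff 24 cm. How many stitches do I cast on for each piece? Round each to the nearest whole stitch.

back 122; front 102; sleeve 44; cuff 51.

Rate = 16/7.5 = 2.133 sts per cm.
back: 57 × 2.133 = 121.60 → 122.
front: 48 × 2.133 = 102.40 → 102.
sleeve: 20.5 × 2.133 = 43.73 → 44.
cuff: 24 × 2.133 = 51.20 → 51.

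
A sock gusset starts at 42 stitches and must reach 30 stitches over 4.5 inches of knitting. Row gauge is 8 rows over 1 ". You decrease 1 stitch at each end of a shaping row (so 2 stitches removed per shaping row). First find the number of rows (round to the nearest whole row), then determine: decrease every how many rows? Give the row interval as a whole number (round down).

Decrease every 6th row.

Rows = 4.5 × 8 = 36.0 → 36 rows.
Stitches to remove: 12 → 6 shaping rows (at 2 st each).
36 / 6 = 6.00 → every 6 rows.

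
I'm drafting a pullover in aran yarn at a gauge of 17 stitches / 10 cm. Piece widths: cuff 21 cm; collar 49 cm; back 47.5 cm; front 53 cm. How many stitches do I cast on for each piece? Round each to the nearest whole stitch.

Rate = 17/10 = 1.7 sts per cm.
cuff: 21 × 1.7 = 35.70 → 36.
collar: 49 × 1.7 = 83.30 → 83.
back: 47.5 × 1.7 = 80.75 → 81.
front: 53 × 1.7 = 90.10 → 90.

cuff 36; collar 83; back 81; front 90.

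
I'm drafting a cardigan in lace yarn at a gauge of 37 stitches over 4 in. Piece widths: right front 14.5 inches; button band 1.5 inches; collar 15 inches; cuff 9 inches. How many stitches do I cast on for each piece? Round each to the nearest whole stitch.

Rate = 37/4 = 9.25 sts per in.
right front: 14.5 × 9.25 = 134.12 → 134.
button band: 1.5 × 9.25 = 13.88 → 14.
collar: 15 × 9.25 = 138.75 → 139.
cuff: 9 × 9.25 = 83.25 → 83.

right front 134; button band 14; collar 139; cuff 83.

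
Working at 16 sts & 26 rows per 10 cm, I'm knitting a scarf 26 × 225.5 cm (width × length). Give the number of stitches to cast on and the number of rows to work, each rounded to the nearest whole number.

Stitch gauge = 16/10 = 1.6 sts/cm; 26 × 1.6 = 41.60 → 42 sts.
Row gauge = 26/10 = 2.6 rows/cm; 225.5 × 2.6 = 586.30 → 586 rows.

Cast on 42 stitches and work 586 rows.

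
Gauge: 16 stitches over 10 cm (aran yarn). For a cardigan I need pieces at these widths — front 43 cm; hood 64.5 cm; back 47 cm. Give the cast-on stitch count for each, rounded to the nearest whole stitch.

Rate = 16/10 = 1.6 sts per cm.
front: 43 × 1.6 = 68.80 → 69.
hood: 64.5 × 1.6 = 103.20 → 103.
back: 47 × 1.6 = 75.20 → 75.

front 69; hood 103; back 75.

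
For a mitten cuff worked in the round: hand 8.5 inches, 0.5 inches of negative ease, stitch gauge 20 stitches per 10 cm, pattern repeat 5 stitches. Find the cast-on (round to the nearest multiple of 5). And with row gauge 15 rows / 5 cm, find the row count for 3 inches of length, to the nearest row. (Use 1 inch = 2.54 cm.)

Cast on 40 stitches; work 23 rows.

Finished = 8.5 − 0.5 = 8 inches.
8 inches × 2.54 = 20.32 cm.
20/10 = 2 sts per cm; 20.32 × 2 = 40.64 sts.
Nearest multiple of 5 → 40.
3 inches = 7.62 cm; × 3 = 22.86 → 23 rows.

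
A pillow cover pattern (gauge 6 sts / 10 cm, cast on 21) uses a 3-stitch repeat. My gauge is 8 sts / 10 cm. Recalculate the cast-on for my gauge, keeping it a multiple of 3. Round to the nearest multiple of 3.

CO 27 sts.

21 × 8 / 6 = 28.00.
Nearest multiple of 3: 27.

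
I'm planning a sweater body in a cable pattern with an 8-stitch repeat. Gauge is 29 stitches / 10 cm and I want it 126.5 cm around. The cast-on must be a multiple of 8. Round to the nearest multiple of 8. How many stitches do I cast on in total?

Cast on 368 stitches.

29 / 10 = 2.9 sts per cm.
126.5 × 2.9 = 366.85 sts.
Nearest multiple of 8: 368.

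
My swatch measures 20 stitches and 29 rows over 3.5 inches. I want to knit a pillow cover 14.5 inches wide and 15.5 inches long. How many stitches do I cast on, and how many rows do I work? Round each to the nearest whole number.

Cast on 83 stitches and work 128 rows.

Stitch gauge = 20/3.5 = 5.714 sts/in; 14.5 × 5.714 = 82.86 → 83 sts.
Row gauge = 29/3.5 = 8.286 rows/in; 15.5 × 8.286 = 128.43 → 128 rows.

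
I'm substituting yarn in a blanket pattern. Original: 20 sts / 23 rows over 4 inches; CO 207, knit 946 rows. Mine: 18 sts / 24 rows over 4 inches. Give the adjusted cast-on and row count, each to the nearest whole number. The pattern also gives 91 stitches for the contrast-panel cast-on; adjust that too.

Cast on 186 stitches; work 987 rows; contrast-panel cast-on 82 stitches.

Stitches: 207 × 18/20 = 186.30 → 186.
Rows: 946 × 24/23 = 987.13 → 987.
contrast-panel cast-on: 91 × 18/20 = 81.90 → 82.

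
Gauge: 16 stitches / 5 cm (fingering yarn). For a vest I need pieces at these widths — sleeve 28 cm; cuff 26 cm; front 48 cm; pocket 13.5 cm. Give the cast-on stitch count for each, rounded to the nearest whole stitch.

sleeve 90; cuff 83; front 154; pocket 43.

Rate = 16/5 = 3.2 sts per cm.
sleeve: 28 × 3.2 = 89.60 → 90.
cuff: 26 × 3.2 = 83.20 → 83.
front: 48 × 3.2 = 153.60 → 154.
pocket: 13.5 × 3.2 = 43.20 → 43.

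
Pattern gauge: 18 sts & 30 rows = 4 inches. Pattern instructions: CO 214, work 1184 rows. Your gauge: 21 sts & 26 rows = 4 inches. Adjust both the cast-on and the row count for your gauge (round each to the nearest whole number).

Stitches: 214 × 21/18 = 249.67 → 250.
Rows: 1184 × 26/30 = 1026.13 → 1026.

Cast on 250 stitches; work 1026 rows.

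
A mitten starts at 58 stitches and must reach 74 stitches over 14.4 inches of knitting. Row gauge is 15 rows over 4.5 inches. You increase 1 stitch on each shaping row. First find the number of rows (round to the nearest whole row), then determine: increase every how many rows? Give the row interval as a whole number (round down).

Increase every 3rd row.

Rows = 14.4 × 3.333 = 48.0 → 48 rows.
Stitches to add: 16 → 16 shaping rows (at 1 st each).
48 / 16 = 3.00 → every 3 rows.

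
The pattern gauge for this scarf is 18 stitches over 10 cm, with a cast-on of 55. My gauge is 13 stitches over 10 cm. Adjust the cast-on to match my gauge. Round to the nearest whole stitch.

Cast on 40 stitches.

Scale factor = 13 / 18 = 0.722.
55 × 13 / 18 = 39.72 sts.
→ 40 sts.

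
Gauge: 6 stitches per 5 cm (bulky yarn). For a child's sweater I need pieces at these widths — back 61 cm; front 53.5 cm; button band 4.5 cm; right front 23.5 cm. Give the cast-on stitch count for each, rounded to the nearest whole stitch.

back 73; front 64; button band 5; right front 28.

Rate = 6/5 = 1.2 sts per cm.
back: 61 × 1.2 = 73.20 → 73.
front: 53.5 × 1.2 = 64.20 → 64.
button band: 4.5 × 1.2 = 5.40 → 5.
right front: 23.5 × 1.2 = 28.20 → 28.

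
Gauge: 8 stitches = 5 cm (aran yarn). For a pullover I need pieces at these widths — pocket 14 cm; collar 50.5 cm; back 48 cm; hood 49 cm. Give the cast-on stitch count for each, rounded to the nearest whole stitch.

pocket 22; collar 81; back 77; hood 78.

Rate = 8/5 = 1.6 sts per cm.
pocket: 14 × 1.6 = 22.40 → 22.
collar: 50.5 × 1.6 = 80.80 → 81.
back: 48 × 1.6 = 76.80 → 77.
hood: 49 × 1.6 = 78.40 → 78.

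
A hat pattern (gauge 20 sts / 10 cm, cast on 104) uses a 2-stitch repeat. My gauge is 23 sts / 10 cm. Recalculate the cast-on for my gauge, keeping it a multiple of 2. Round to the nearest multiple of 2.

104 × 23 / 20 = 119.60.
Nearest multiple of 2: 120.

CO 120 sts.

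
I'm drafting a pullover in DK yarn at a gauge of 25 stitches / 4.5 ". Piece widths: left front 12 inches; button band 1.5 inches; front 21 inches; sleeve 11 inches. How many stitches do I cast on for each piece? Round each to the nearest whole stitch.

Rate = 25/4.5 = 5.556 sts per in.
left front: 12 × 5.556 = 66.67 → 67.
button band: 1.5 × 5.556 = 8.33 → 8.
front: 21 × 5.556 = 116.67 → 117.
sleeve: 11 × 5.556 = 61.11 → 61.

left front 67; button band 8; front 117; sleeve 61.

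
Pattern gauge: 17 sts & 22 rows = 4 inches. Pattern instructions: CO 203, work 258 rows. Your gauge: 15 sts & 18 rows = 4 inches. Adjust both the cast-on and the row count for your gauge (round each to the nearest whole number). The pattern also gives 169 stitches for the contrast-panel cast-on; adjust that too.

Stitches: 203 × 15/17 = 179.12 → 179.
Rows: 258 × 18/22 = 211.09 → 211.
contrast-panel cast-on: 169 × 15/17 = 149.12 → 149.

Cast on 179 stitches; work 211 rows; contrast-panel cast-on 149 stitches.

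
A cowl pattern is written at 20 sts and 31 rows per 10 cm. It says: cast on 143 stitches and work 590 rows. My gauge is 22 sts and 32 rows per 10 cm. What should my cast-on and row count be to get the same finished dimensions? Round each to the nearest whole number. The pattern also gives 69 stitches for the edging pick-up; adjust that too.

Stitches: 143 × 22/20 = 157.30 → 157.
Rows: 590 × 32/31 = 609.03 → 609.
edging pick-up: 69 × 22/20 = 75.90 → 76.

Cast on 157 stitches; work 609 rows; edging pick-up 76 stitches.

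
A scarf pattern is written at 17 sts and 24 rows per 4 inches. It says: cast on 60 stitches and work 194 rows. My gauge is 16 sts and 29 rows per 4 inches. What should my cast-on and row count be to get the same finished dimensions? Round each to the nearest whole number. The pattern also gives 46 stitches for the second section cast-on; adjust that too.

Cast on 56 stitches; work 234 rows; second section cast-on 43 stitches.

Stitches: 60 × 16/17 = 56.47 → 56.
Rows: 194 × 29/24 = 234.42 → 234.
second section cast-on: 46 × 16/17 = 43.29 → 43.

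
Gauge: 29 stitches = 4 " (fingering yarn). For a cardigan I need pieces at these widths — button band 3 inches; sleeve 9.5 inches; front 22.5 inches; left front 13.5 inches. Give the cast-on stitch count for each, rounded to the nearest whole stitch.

button band 22; sleeve 69; front 163; left front 98.

Rate = 29/4 = 7.25 sts per in.
button band: 3 × 7.25 = 21.75 → 22.
sleeve: 9.5 × 7.25 = 68.88 → 69.
front: 22.5 × 7.25 = 163.12 → 163.
left front: 13.5 × 7.25 = 97.88 → 98.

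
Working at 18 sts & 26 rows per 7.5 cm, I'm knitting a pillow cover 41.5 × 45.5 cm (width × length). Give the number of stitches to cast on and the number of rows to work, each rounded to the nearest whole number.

Cast on 100 stitches and work 158 rows.

Stitch gauge = 18/7.5 = 2.4 sts/cm; 41.5 × 2.4 = 99.60 → 100 sts.
Row gauge = 26/7.5 = 3.467 rows/cm; 45.5 × 3.467 = 157.73 → 158 rows.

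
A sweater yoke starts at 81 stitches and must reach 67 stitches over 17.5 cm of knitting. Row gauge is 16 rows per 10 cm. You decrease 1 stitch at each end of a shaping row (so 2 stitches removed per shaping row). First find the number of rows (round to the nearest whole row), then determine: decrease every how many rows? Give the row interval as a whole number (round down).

Decrease every 4th row.

Rows = 17.5 × 1.6 = 28.0 → 28 rows.
Stitches to remove: 14 → 7 shaping rows (at 2 st each).
28 / 7 = 4.00 → every 4 rows.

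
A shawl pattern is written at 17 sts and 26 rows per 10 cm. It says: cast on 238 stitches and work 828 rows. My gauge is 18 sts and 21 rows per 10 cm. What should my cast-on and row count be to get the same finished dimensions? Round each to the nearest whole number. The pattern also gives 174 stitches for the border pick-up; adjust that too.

Cast on 252 stitches; work 669 rows; border pick-up 184 stitches.

Stitches: 238 × 18/17 = 252.00 → 252.
Rows: 828 × 21/26 = 668.77 → 669.
border pick-up: 174 × 18/17 = 184.24 → 184.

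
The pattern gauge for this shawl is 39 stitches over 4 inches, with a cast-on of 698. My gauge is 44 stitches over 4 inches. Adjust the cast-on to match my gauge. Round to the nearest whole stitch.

Scale factor = 44 / 39 = 1.128.
698 × 44 / 39 = 787.49 sts.
→ 787 sts.

CO 787 sts.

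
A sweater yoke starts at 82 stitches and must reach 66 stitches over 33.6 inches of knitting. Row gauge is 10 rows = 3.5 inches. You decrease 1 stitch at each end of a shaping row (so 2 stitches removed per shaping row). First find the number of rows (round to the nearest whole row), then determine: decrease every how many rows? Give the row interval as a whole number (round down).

Rows = 33.6 × 2.857 = 96.0 → 96 rows.
Stitches to remove: 16 → 8 shaping rows (at 2 st each).
96 / 8 = 12.00 → every 12 rows.

Decrease every 12th row.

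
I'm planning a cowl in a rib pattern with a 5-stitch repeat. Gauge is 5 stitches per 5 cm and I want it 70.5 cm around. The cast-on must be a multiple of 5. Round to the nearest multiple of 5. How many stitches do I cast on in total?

5 / 5 = 1 sts per cm.
70.5 × 1 = 70.50 sts.
Nearest multiple of 5: 70.

Cast on 70 stitches.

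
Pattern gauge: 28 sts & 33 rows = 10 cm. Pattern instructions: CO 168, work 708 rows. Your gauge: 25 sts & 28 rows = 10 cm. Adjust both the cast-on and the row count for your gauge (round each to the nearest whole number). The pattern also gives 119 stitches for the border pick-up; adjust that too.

Stitches: 168 × 25/28 = 150.00 → 150.
Rows: 708 × 28/33 = 600.73 → 601.
border pick-up: 119 × 25/28 = 106.25 → 106.

Cast on 150 stitches; work 601 rows; border pick-up 106 stitches.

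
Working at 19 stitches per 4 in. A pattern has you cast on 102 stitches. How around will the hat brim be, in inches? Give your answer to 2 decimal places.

19 stitches / 4 inch = 4.75 stitches per inch.
102 / 4.75 = 21.474 inches.

21.47 inches.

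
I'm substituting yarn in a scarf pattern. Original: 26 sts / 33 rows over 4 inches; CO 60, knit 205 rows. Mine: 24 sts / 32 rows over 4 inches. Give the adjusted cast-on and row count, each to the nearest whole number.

Cast on 55 stitches; work 199 rows.

Stitches: 60 × 24/26 = 55.38 → 55.
Rows: 205 × 32/33 = 198.79 → 199.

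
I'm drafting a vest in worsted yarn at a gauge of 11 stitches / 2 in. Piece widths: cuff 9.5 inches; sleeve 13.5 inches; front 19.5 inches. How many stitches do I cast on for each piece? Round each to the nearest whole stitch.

Rate = 11/2 = 5.5 sts per in.
cuff: 9.5 × 5.5 = 52.25 → 52.
sleeve: 13.5 × 5.5 = 74.25 → 74.
front: 19.5 × 5.5 = 107.25 → 107.

cuff 52; sleeve 74; front 107.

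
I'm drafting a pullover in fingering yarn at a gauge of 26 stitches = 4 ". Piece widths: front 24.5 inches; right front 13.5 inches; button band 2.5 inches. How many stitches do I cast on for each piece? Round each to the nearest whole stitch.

front 159; right front 88; button band 16.

Rate = 26/4 = 6.5 sts per in.
front: 24.5 × 6.5 = 159.25 → 159.
right front: 13.5 × 6.5 = 87.75 → 88.
button band: 2.5 × 6.5 = 16.25 → 16.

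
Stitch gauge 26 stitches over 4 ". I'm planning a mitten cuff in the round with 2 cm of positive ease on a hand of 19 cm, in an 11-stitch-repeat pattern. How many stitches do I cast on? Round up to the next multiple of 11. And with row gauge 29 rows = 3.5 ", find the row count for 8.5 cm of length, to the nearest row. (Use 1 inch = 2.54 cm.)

Finished = 19 + 2 = 21 cm.
21 cm × 1/2.54 = 8.27 inches.
26/4 = 6.5 sts per in; 8.27 × 6.5 = 53.74 sts.
Next multiple of 11 → 55.
8.5 cm = 3.35 inches; × 8.286 = 27.73 → 28 rows.

Cast on 55 stitches; work 28 rows.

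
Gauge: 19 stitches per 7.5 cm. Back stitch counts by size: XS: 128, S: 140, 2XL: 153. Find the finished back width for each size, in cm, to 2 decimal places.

19/7.5 = 2.533 sts per cm.
XS: 128 / 2.533 = 50.526 → 50.53 cm.
S: 140 / 2.533 = 55.263 → 55.26 cm.
2XL: 153 / 2.533 = 60.395 → 60.39 cm.

XS 50.53 cm; S 55.26 cm; 2XL 60.39 cm.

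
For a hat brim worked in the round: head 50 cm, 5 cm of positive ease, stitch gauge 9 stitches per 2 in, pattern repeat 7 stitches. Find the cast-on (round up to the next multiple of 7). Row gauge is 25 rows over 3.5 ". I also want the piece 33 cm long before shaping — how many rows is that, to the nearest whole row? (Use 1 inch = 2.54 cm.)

Cast on 98 stitches; work 93 rows.

Finished = 50 + 5 = 55 cm.
55 cm × 1/2.54 = 21.65 inches.
9/2 = 4.5 sts per in; 21.65 × 4.5 = 97.44 sts.
Next multiple of 7 → 98.
33 cm = 12.99 inches; × 7.143 = 92.80 → 93 rows.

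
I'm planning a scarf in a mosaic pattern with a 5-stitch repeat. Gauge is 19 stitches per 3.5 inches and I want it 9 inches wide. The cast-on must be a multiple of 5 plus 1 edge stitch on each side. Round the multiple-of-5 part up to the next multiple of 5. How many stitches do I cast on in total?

52 stitches.

19 / 3.5 = 5.429 sts per inch.
9 × 5.429 = 48.86 sts.
Less 2 edge sts → 46.86 for the repeat.
Next multiple of 5: 50.
Add back 2 edge sts → 52.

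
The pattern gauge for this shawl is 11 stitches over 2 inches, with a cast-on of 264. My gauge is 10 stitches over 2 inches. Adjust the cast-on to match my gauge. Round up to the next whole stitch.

240 stitches.

Scale factor = 10 / 11 = 0.909.
264 × 10 / 11 = 240.00 sts.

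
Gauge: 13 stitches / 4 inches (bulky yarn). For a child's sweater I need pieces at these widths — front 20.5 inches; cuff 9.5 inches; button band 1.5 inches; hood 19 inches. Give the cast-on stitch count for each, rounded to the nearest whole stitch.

front 67; cuff 31; button band 5; hood 62.

Rate = 13/4 = 3.25 sts per in.
front: 20.5 × 3.25 = 66.62 → 67.
cuff: 9.5 × 3.25 = 30.88 → 31.
button band: 1.5 × 3.25 = 4.88 → 5.
hood: 19 × 3.25 = 61.75 → 62.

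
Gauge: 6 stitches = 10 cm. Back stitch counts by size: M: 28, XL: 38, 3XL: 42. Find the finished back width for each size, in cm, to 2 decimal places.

M 46.67 cm; XL 63.33 cm; 3XL 70.00 cm.

6/10 = 0.6 sts per cm.
M: 28 / 0.6 = 46.667 → 46.67 cm.
XL: 38 / 0.6 = 63.333 → 63.33 cm.
3XL: 42 / 0.6 = 70.000 → 70.00 cm.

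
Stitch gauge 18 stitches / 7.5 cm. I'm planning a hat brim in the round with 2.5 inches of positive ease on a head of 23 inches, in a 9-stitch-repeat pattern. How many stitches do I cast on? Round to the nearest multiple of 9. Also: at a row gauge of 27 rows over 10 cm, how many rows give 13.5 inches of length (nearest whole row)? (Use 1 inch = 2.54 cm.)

Cast on 153 stitches; work 93 rows.

Finished = 23 + 2.5 = 25.5 inches.
25.5 inches × 2.54 = 64.77 cm.
18/7.5 = 2.4 sts per cm; 64.77 × 2.4 = 155.45 sts.
Nearest multiple of 9 → 153.
13.5 inches = 34.29 cm; × 2.7 = 92.58 → 93 rows.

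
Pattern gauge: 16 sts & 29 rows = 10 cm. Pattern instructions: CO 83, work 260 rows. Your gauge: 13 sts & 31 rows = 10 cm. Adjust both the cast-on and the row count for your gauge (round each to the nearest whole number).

Cast on 67 stitches; work 278 rows.

Stitches: 83 × 13/16 = 67.44 → 67.
Rows: 260 × 31/29 = 277.93 → 278.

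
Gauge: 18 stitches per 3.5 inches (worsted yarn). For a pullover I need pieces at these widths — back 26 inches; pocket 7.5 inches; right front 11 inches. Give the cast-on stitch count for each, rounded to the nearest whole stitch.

back 134; pocket 39; right front 57.

Rate = 18/3.5 = 5.143 sts per in.
back: 26 × 5.143 = 133.71 → 134.
pocket: 7.5 × 5.143 = 38.57 → 39.
right front: 11 × 5.143 = 56.57 → 57.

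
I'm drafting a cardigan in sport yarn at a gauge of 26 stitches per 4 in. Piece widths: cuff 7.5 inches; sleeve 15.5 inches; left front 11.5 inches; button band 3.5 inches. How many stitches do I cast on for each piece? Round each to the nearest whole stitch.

Rate = 26/4 = 6.5 sts per in.
cuff: 7.5 × 6.5 = 48.75 → 49.
sleeve: 15.5 × 6.5 = 100.75 → 101.
left front: 11.5 × 6.5 = 74.75 → 75.
button band: 3.5 × 6.5 = 22.75 → 23.

cuff 49; sleeve 101; left front 75; button band 23.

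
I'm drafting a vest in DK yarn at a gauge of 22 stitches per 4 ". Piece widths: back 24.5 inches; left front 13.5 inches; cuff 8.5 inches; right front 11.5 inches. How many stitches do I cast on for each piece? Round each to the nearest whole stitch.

back 135; left front 74; cuff 47; right front 63.

Rate = 22/4 = 5.5 sts per in.
back: 24.5 × 5.5 = 134.75 → 135.
left front: 13.5 × 5.5 = 74.25 → 74.
cuff: 8.5 × 5.5 = 46.75 → 47.
right front: 11.5 × 5.5 = 63.25 → 63.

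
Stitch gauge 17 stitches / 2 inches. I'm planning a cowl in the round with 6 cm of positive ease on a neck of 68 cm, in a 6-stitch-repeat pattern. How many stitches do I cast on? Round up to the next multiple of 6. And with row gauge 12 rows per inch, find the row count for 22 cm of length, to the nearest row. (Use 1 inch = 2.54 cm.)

Finished = 68 + 6 = 74 cm.
74 cm × 1/2.54 = 29.13 inches.
17/2 = 8.5 sts per in; 29.13 × 8.5 = 247.64 sts.
Next multiple of 6 → 252.
22 cm = 8.66 inches; × 12 = 103.94 → 104 rows.

Cast on 252 stitches; work 104 rows.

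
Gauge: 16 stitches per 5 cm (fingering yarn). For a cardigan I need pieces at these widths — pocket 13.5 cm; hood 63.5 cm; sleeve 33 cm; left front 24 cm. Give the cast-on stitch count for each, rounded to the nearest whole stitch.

Rate = 16/5 = 3.2 sts per cm.
pocket: 13.5 × 3.2 = 43.20 → 43.
hood: 63.5 × 3.2 = 203.20 → 203.
sleeve: 33 × 3.2 = 105.60 → 106.
left front: 24 × 3.2 = 76.80 → 77.

pocket 43; hood 203; sleeve 106; left front 77.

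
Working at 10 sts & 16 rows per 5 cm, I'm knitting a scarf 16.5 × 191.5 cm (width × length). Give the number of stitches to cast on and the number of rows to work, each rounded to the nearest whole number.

Cast on 33 stitches and work 613 rows.

Stitch gauge = 10/5 = 2 sts/cm; 16.5 × 2 = 33.00 → 33 sts.
Row gauge = 16/5 = 3.2 rows/cm; 191.5 × 3.2 = 612.80 → 613 rows.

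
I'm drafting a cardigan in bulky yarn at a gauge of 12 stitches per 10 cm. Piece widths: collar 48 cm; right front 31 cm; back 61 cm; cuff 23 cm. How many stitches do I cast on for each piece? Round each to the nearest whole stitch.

collar 58; right front 37; back 73; cuff 28.

Rate = 12/10 = 1.2 sts per cm.
collar: 48 × 1.2 = 57.60 → 58.
right front: 31 × 1.2 = 37.20 → 37.
back: 61 × 1.2 = 73.20 → 73.
cuff: 23 × 1.2 = 27.60 → 28.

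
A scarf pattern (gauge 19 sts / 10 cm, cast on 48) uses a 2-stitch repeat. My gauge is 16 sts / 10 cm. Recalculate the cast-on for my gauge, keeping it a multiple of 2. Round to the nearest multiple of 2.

40 stitches.

48 × 16 / 19 = 40.42.
Nearest multiple of 2: 40.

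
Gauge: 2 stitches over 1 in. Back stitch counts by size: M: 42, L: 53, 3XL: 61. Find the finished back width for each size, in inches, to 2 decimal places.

2/1 = 2 sts per in.
M: 42 / 2 = 21.000 → 21.00 in.
L: 53 / 2 = 26.500 → 26.50 in.
3XL: 61 / 2 = 30.500 → 30.50 in.

M 21.00 inches; L 26.50 inches; 3XL 30.50 inches.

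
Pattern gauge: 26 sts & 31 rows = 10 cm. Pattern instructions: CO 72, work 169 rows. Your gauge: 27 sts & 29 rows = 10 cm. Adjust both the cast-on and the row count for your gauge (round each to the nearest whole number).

Cast on 75 stitches; work 158 rows.

Stitches: 72 × 27/26 = 74.77 → 75.
Rows: 169 × 29/31 = 158.10 → 158.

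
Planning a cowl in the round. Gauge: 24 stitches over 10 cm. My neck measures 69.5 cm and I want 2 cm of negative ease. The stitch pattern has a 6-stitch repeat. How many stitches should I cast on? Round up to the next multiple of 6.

Finished = 69.5 − 2 = 67.5 cm.
24 / 10 = 2.4 sts/cm.
67.5 × 2.4 = 162.00 sts.
Next multiple of 6: 162.

Cast on 162 stitches.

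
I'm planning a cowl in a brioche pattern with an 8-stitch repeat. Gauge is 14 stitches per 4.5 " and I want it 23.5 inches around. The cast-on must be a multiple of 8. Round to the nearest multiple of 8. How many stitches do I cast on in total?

14 / 4.5 = 3.111 sts per inch.
23.5 × 3.111 = 73.11 sts.
Nearest multiple of 8: 72.

Cast on 72 stitches.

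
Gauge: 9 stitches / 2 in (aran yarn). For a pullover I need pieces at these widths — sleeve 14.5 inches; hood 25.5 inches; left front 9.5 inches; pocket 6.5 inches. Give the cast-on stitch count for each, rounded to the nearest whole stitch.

Rate = 9/2 = 4.5 sts per in.
sleeve: 14.5 × 4.5 = 65.25 → 65.
hood: 25.5 × 4.5 = 114.75 → 115.
left front: 9.5 × 4.5 = 42.75 → 43.
pocket: 6.5 × 4.5 = 29.25 → 29.

sleeve 65; hood 115; left front 43; pocket 29.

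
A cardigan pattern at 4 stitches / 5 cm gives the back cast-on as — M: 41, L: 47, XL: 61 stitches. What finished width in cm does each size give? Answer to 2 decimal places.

M 51.25 cm; L 58.75 cm; XL 76.25 cm.

4/5 = 0.8 sts per cm.
M: 41 / 0.8 = 51.250 → 51.25 cm.
L: 47 / 0.8 = 58.750 → 58.75 cm.
XL: 61 / 0.8 = 76.250 → 76.25 cm.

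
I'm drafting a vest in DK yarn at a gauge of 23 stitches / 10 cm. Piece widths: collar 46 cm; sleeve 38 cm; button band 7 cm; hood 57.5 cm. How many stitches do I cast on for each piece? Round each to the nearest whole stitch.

collar 106; sleeve 87; button band 16; hood 132.

Rate = 23/10 = 2.3 sts per cm.
collar: 46 × 2.3 = 105.80 → 106.
sleeve: 38 × 2.3 = 87.40 → 87.
button band: 7 × 2.3 = 16.10 → 16.
hood: 57.5 × 2.3 = 132.25 → 132.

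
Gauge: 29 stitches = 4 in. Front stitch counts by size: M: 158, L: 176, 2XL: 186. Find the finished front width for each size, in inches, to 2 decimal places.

M 21.79 inches; L 24.28 inches; 2XL 25.66 inches.

29/4 = 7.25 sts per in.
M: 158 / 7.25 = 21.793 → 21.79 in.
L: 176 / 7.25 = 24.276 → 24.28 in.
2XL: 186 / 7.25 = 25.655 → 25.66 in.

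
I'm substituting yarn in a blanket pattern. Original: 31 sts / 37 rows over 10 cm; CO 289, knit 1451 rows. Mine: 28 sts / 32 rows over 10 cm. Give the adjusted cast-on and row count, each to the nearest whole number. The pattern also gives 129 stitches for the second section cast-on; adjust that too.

Stitches: 289 × 28/31 = 261.03 → 261.
Rows: 1451 × 32/37 = 1254.92 → 1255.
second section cast-on: 129 × 28/31 = 116.52 → 117.

Cast on 261 stitches; work 1255 rows; second section cast-on 117 stitches.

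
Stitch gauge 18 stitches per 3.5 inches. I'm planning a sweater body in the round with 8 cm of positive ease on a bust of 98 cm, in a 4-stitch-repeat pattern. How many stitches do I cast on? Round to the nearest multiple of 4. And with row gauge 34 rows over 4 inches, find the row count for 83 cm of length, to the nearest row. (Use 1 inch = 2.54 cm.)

Finished = 98 + 8 = 106 cm.
106 cm × 1/2.54 = 41.73 inches.
18/3.5 = 5.143 sts per in; 41.73 × 5.143 = 214.62 sts.
Nearest multiple of 4 → 216.
83 cm = 32.68 inches; × 8.5 = 277.76 → 278 rows.

Cast on 216 stitches; work 278 rows.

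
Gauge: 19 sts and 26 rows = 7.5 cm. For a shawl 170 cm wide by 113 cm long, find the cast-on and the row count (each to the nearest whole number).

Stitch gauge = 19/7.5 = 2.533 sts/cm; 170 × 2.533 = 430.67 → 431 sts.
Row gauge = 26/7.5 = 3.467 rows/cm; 113 × 3.467 = 391.73 → 392 rows.

Cast on 431 stitches and work 392 rows.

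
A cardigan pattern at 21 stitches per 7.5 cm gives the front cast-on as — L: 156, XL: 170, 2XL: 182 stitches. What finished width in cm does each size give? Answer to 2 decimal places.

L 55.71 cm; XL 60.71 cm; 2XL 65.00 cm.

21/7.5 = 2.8 sts per cm.
L: 156 / 2.8 = 55.714 → 55.71 cm.
XL: 170 / 2.8 = 60.714 → 60.71 cm.
2XL: 182 / 2.8 = 65.000 → 65.00 cm.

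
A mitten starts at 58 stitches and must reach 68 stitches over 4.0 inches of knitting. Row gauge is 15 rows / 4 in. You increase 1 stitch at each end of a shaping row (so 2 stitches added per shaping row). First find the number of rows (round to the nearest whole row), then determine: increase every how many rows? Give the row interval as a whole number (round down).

Rows = 4.0 × 3.75 = 15.0 → 15 rows.
Stitches to add: 10 → 5 shaping rows (at 2 st each).
15 / 5 = 3.00 → every 3 rows.

Increase every 3rd row.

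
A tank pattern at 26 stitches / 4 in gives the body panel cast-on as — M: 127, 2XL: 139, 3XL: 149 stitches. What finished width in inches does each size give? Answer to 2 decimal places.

26/4 = 6.5 sts per in.
M: 127 / 6.5 = 19.538 → 19.54 in.
2XL: 139 / 6.5 = 21.385 → 21.38 in.
3XL: 149 / 6.5 = 22.923 → 22.92 in.

M 19.54 inches; 2XL 21.38 inches; 3XL 22.92 inches.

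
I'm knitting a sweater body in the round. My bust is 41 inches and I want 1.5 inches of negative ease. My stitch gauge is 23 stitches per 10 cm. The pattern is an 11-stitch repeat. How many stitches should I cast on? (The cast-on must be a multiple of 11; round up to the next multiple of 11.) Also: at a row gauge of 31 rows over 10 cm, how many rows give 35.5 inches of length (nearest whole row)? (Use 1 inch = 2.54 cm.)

Finished = 41 − 1.5 = 39.5 inches.
39.5 inches × 2.54 = 100.33 cm.
23/10 = 2.3 sts per cm; 100.33 × 2.3 = 230.76 sts.
Next multiple of 11 → 231.
35.5 inches = 90.17 cm; × 3.1 = 279.53 → 280 rows.

Cast on 231 stitches; work 280 rows.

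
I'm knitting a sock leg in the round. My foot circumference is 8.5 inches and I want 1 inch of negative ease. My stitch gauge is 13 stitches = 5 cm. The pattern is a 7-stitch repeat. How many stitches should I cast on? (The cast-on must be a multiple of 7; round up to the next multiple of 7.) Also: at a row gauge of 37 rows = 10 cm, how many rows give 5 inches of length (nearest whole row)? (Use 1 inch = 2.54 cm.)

Cast on 56 stitches; work 47 rows.

Finished = 8.5 − 1 = 7.5 inches.
7.5 inches × 2.54 = 19.05 cm.
13/5 = 2.6 sts per cm; 19.05 × 2.6 = 49.53 sts.
Next multiple of 7 → 56.
5 inches = 12.70 cm; × 3.7 = 46.99 → 47 rows.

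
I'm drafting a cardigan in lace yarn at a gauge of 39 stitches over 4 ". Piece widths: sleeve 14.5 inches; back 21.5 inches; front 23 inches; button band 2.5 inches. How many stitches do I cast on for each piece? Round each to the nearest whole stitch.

Rate = 39/4 = 9.75 sts per in.
sleeve: 14.5 × 9.75 = 141.38 → 141.
back: 21.5 × 9.75 = 209.62 → 210.
front: 23 × 9.75 = 224.25 → 224.
button band: 2.5 × 9.75 = 24.38 → 24.

sleeve 141; back 210; front 224; button band 24.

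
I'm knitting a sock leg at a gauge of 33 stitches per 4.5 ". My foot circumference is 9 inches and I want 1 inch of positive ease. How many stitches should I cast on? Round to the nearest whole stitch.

Finished = 9 + 1 = 10 in.
33 / 4.5 = 7.333 sts per inch.
10.00 × 7.333 = 73.33 sts.
→ 73 sts.

73 stitches.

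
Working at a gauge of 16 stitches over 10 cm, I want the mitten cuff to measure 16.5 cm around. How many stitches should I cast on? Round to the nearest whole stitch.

Cast on 26 stitches.

16 stitches / 10 cm = 1.6 stitches per cm.
16.5 × 1.6 = 26.40 stitches.
Round to nearest → 26.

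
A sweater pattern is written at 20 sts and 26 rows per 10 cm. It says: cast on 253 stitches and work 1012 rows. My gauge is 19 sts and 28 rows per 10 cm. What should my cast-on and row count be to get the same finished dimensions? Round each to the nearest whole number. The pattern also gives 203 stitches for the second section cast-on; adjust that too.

Cast on 240 stitches; work 1090 rows; second section cast-on 193 stitches.

Stitches: 253 × 19/20 = 240.35 → 240.
Rows: 1012 × 28/26 = 1089.85 → 1090.
second section cast-on: 203 × 19/20 = 192.85 → 193.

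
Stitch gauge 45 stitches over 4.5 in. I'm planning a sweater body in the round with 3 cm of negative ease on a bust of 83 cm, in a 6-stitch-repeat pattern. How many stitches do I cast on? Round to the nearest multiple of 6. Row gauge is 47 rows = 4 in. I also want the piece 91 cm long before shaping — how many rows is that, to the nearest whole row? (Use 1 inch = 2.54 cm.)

Finished = 83 − 3 = 80 cm.
80 cm × 1/2.54 = 31.50 inches.
45/4.5 = 10 sts per in; 31.50 × 10 = 314.96 sts.
Nearest multiple of 6 → 312.
91 cm = 35.83 inches; × 11.75 = 420.96 → 421 rows.

Cast on 312 stitches; work 421 rows.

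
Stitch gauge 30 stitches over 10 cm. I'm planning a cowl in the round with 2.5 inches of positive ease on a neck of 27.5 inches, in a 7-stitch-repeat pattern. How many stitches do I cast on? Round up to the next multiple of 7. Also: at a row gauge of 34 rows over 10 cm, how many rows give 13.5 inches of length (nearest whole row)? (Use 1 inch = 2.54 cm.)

Finished = 27.5 + 2.5 = 30 inches.
30 inches × 2.54 = 76.20 cm.
30/10 = 3 sts per cm; 76.20 × 3 = 228.60 sts.
Next multiple of 7 → 231.
13.5 inches = 34.29 cm; × 3.4 = 116.59 → 117 rows.

Cast on 231 stitches; work 117 rows.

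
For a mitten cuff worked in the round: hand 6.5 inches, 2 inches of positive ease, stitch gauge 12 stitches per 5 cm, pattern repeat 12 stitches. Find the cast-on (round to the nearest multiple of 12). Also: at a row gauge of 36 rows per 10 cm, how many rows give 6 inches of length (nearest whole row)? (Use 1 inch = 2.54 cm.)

Finished = 6.5 + 2 = 8.5 inches.
8.5 inches × 2.54 = 21.59 cm.
12/5 = 2.4 sts per cm; 21.59 × 2.4 = 51.82 sts.
Nearest multiple of 12 → 48.
6 inches = 15.24 cm; × 3.6 = 54.86 → 55 rows.

Cast on 48 stitches; work 55 rows.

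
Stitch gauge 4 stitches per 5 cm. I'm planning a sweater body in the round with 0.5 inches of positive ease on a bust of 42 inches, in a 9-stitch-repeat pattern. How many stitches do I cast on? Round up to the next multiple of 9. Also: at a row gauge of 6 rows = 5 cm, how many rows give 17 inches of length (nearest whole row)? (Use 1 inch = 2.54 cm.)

Finished = 42 + 0.5 = 42.5 inches.
42.5 inches × 2.54 = 107.95 cm.
4/5 = 0.8 sts per cm; 107.95 × 0.8 = 86.36 sts.
Next multiple of 9 → 90.
17 inches = 43.18 cm; × 1.2 = 51.82 → 52 rows.

Cast on 90 stitches; work 52 rows.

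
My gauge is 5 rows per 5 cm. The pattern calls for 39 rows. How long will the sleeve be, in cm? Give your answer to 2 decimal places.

5 rows / 5 cm = 1 rows per cm.
39 / 1 = 39.000 cm.

39.00 cm.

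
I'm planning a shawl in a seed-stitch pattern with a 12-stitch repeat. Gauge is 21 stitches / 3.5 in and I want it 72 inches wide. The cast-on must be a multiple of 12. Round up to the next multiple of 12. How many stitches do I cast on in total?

21 / 3.5 = 6 sts per inch.
72 × 6 = 432.00 sts.
Next multiple of 12: 432.

Cast on 432 stitches.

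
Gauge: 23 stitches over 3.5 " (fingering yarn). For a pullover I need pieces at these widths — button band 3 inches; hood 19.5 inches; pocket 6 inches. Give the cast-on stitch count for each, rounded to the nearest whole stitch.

button band 20; hood 128; pocket 39.

Rate = 23/3.5 = 6.571 sts per in.
button band: 3 × 6.571 = 19.71 → 20.
hood: 19.5 × 6.571 = 128.14 → 128.
pocket: 6 × 6.571 = 39.43 → 39.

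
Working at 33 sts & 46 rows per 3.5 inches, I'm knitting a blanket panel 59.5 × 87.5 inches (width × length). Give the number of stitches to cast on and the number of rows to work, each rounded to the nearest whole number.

Stitch gauge = 33/3.5 = 9.429 sts/in; 59.5 × 9.429 = 561.00 → 561 sts.
Row gauge = 46/3.5 = 13.143 rows/in; 87.5 × 13.143 = 1150.00 → 1150 rows.

Cast on 561 stitches and work 1150 rows.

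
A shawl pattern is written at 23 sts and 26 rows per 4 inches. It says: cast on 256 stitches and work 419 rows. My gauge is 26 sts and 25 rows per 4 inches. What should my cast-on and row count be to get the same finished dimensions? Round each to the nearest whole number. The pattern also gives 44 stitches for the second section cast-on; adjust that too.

Stitches: 256 × 26/23 = 289.39 → 289.
Rows: 419 × 25/26 = 402.88 → 403.
second section cast-on: 44 × 26/23 = 49.74 → 50.

Cast on 289 stitches; work 403 rows; second section cast-on 50 stitches.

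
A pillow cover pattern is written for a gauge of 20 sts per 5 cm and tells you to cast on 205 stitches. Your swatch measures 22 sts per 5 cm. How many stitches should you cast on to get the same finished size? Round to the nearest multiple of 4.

Scale factor = 22 / 20 = 1.100.
205 × 22 / 20 = 225.50 sts.
→ 224 sts.

Cast on 224 stitches.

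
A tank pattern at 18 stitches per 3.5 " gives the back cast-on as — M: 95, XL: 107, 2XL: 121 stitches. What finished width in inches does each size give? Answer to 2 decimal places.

M 18.47 inches; XL 20.81 inches; 2XL 23.53 inches.

18/3.5 = 5.143 sts per in.
M: 95 / 5.143 = 18.472 → 18.47 in.
XL: 107 / 5.143 = 20.806 → 20.81 in.
2XL: 121 / 5.143 = 23.528 → 23.53 in.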